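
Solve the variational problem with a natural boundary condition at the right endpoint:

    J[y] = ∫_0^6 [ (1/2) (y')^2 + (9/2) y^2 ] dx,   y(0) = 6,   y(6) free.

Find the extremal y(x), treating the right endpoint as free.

The Lagrangian L = (1/2) (y')^2 + (9/2) y^2 gives
    ∂L/∂y = 9 y,   ∂L/∂y' = y'.
Euler-Lagrange: y'' − 9 y = 0.
With k = 3, the general solution is
    y(x) = A cosh(3 x) + B sinh(3 x).
Fixed left endpoint y(0) = 6 ⇒ A = 6.
The right endpoint x = 6 is free, so the natural (transversality) condition is ∂L/∂y' |_{x=6} = 0, i.e. y'(6) = 0.
Compute y'(x) = A k sinh(k x) + B k cosh(k x), so
    y'(6) = A k sinh(k·6) + B k cosh(k·6) = 0
    ⇒ B = −A tanh(k·6) = − 6 tanh(3·6).
Therefore the extremal is
    y(x) = 6 cosh(3 x) − 6 tanh(3·6) sinh(3 x).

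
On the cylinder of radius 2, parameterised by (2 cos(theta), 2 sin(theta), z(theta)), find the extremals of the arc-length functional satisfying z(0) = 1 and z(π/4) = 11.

Parameterise the cylinder of radius R = 2 as
    r(θ) = (2 cos θ, 2 sin θ, z(θ)).
The arc-length element is
    ds = sqrt(4 + (dz/dθ)^2) dθ,
so the Lagrangian is L = sqrt(4 + z'^2).
L depends on z' only, not on z or θ, so ∂L/∂z = 0 and
    ∂L/∂z' = z' / sqrt(4 + z'^2).
The Euler-Lagrange equation gives
    d/dθ( z' / sqrt(4 + z'^2) ) = 0,
so z' is constant. Integrating once:
    z(θ) = a θ + b,
a helix on the cylinder (a straight line when the cylinder is unrolled). The constants a, b are determined by the endpoint conditions.
With endpoint conditions z(0) = 1 and z(π/4) = 11: from z(0) = b we get b = 1, and a·π/4 + 1 = 11 gives a = 40/π, so
    z(θ) = (40/π) θ + 1.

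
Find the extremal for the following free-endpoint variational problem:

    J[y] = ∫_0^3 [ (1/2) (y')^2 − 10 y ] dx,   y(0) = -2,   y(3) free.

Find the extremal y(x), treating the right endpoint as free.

The Lagrangian L = (1/2) (y')^2 − 10 y gives
    ∂L/∂y = −10,   ∂L/∂y' = y'.
Euler-Lagrange: d/dx(y') − (−10) = 0, i.e. y'' + 10 = 0, so
    y(x) = −(10/2) x^2 + C1 x + C2.
Fixed left endpoint y(0) = -2 ⇒ C2 = -2.
The right endpoint x = 3 is free, so the natural (transversality) condition is ∂L/∂y' |_{x=3} = 0, i.e. y'(3) = 0.
Compute y'(x) = −10 x + C1, so y'(3) = −30 + C1 = 0 ⇒ C1 = 30.
Therefore the extremal is
    y(x) = −5 x^2 + 30 x − 2.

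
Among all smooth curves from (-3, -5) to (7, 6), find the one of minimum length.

Arc-length functional: J[y] = ∫ sqrt(1 + (y')^2) dx.
Lagrangian L = sqrt(1 + (y')^2) has no explicit y dependence, so ∂L/∂y = 0 and the Euler-Lagrange equation gives
    d/dx( y' / sqrt(1 + (y')^2) ) = 0  ⇒  y' / sqrt(1 + (y')^2) = const.
Hence y' is constant, so y(x) is affine.
Fitting the endpoints (-3, -5) and (7, 6):
    slope m = (6 − (-5)) / (7 − (-3)) = 11/10,
    intercept c = (-5) − m·(-3) = -17/10.
Extremal: y(x) = (11/10) x - 17/10.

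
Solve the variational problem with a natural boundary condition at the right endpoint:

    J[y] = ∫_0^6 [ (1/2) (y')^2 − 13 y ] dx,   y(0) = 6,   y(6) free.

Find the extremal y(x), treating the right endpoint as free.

The Lagrangian L = (1/2) (y')^2 − 13 y gives
    ∂L/∂y = −13,   ∂L/∂y' = y'.
Euler-Lagrange: d/dx(y') − (−13) = 0, i.e. y'' + 13 = 0, so
    y(x) = −(13/2) x^2 + C1 x + C2.
Fixed left endpoint y(0) = 6 ⇒ C2 = 6.
The right endpoint x = 6 is free, so the natural (transversality) condition is ∂L/∂y' |_{x=6} = 0, i.e. y'(6) = 0.
Compute y'(x) = −13 x + C1, so y'(6) = −78 + C1 = 0 ⇒ C1 = 78.
Therefore the extremal is
    y(x) = −(13/2) x^2 + 78 x + 6.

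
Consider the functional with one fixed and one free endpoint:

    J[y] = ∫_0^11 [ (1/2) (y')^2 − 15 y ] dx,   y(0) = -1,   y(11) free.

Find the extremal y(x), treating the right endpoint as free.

The Lagrangian L = (1/2) (y')^2 − 15 y gives
    ∂L/∂y = −15,   ∂L/∂y' = y'.
Euler-Lagrange: d/dx(y') − (−15) = 0, i.e. y'' + 15 = 0, so
    y(x) = −(15/2) x^2 + C1 x + C2.
Fixed left endpoint y(0) = -1 ⇒ C2 = -1.
The right endpoint x = 11 is free, so the natural (transversality) condition is ∂L/∂y' |_{x=11} = 0, i.e. y'(11) = 0.
Compute y'(x) = −15 x + C1, so y'(11) = −165 + C1 = 0 ⇒ C1 = 165.
Therefore the extremal is
    y(x) = −(15/2) x^2 + 165 x − 1.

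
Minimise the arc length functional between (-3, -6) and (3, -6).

Arc-length functional: J[y] = ∫ sqrt(1 + (y')^2) dx.
Lagrangian L = sqrt(1 + (y')^2) has no explicit y dependence, so ∂L/∂y = 0 and the Euler-Lagrange equation gives
    d/dx( y' / sqrt(1 + (y')^2) ) = 0  ⇒  y' / sqrt(1 + (y')^2) = const.
Hence y' is constant, so y(x) is affine.
Fitting the endpoints (-3, -6) and (3, -6):
    slope m = ((-6) − (-6)) / (3 − (-3)) = 0,
    intercept c = (-6) − m·(-3) = -6.
Extremal: y(x) = -6.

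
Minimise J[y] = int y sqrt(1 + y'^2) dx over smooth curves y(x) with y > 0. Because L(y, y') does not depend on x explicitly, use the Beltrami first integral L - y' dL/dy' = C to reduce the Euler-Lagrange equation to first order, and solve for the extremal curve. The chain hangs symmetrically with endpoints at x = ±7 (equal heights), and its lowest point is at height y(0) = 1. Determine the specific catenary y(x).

The Lagrangian L(y, y') = y sqrt(1 + y'^2) has no explicit x dependence, so the Beltrami identity applies:
    L − y' ∂L/∂y' = C.
Compute ∂L/∂y' = y · y' / sqrt(1 + y'^2). Then
    L − y' ∂L/∂y'
    = y sqrt(1 + y'^2) − y · y'^2 / sqrt(1 + y'^2)
    = y (1 + y'^2 − y'^2) / sqrt(1 + y'^2)
    = y / sqrt(1 + y'^2) = C.
Squaring gives y^2 = C^2 (1 + y'^2), i.e.
    y'^2 = y^2 / C^2 − 1.
Separating variables,
    dy / sqrt(y^2 − C^2) = dx / C,
and integrating gives arccosh(y / C) = (x − a)/C, so
    y(x) = C cosh((x − a)/C),
the catenary. The constants C and a are fixed by the two endpoint conditions (and, for the hanging-chain problem, the length constraint selects C).
Now fit the given data. The endpoints x = ±7 are symmetric at equal height, so the catenary is even about its minimum: a = 0 and y(x) = C cosh(x/C). The lowest point is y(0) = C cosh(0) = C, and we are told y(0) = 1, so C = 1. Therefore
    y(x) = cosh(x),
and at the endpoints
    y(±7) = cosh(7).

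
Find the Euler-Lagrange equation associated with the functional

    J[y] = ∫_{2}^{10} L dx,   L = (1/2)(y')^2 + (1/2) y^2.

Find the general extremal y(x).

The Lagrangian is L = (1/2)(y')^2 + (1/2) y^2.
∂L/∂y = y.
∂L/∂y' = y'.
The Euler-Lagrange equation d/dx(∂L/∂y') − ∂L/∂y = 0 becomes:
    y'' - y = 0
General solution: y(x) = A e^x + B e^(-x), where A and B are arbitrary constants fixed by the endpoint conditions.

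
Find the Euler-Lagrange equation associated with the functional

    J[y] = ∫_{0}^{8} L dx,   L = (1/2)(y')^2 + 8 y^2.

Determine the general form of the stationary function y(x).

The Lagrangian is L = (1/2)(y')^2 + 8 y^2.
∂L/∂y = 16y.
∂L/∂y' = y'.
The Euler-Lagrange equation d/dx(∂L/∂y') − ∂L/∂y = 0 becomes:
    y'' - 16 y = 0
General solution: y(x) = A e^(4x) + B e^(-4x), where A and B are arbitrary constants fixed by the endpoint conditions.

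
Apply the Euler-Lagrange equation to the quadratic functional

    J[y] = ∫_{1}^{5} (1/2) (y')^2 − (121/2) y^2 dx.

The Lagrangian is L = (1/2) (y')^2 − (121/2) y^2.
Compute ∂L/∂y = -121y, ∂L/∂y' = y'.
The Euler-Lagrange equation d/dx(∂L/∂y') − ∂L/∂y = 0 reduces to
    y'' + 121 y = 0.
Its general solution is
    y(x) = A sin(11x) + B cos(11x),
with A, B fixed by the endpoint conditions.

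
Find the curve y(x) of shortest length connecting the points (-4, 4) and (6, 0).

Arc-length functional: J[y] = ∫ sqrt(1 + (y')^2) dx.
Lagrangian L = sqrt(1 + (y')^2) has no explicit y dependence, so ∂L/∂y = 0 and the Euler-Lagrange equation gives
    d/dx( y' / sqrt(1 + (y')^2) ) = 0  ⇒  y' / sqrt(1 + (y')^2) = const.
Hence y' is constant, so y(x) is affine.
Fitting the endpoints (-4, 4) and (6, 0):
    slope m = (0 − 4) / (6 − (-4)) = -2/5,
    intercept c = 4 − m·(-4) = 12/5.
Extremal: y(x) = (-2/5) x + 12/5.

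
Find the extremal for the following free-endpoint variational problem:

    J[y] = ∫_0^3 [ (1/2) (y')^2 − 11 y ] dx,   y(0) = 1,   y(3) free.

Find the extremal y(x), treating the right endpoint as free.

The Lagrangian L = (1/2) (y')^2 − 11 y gives
    ∂L/∂y = −11,   ∂L/∂y' = y'.
Euler-Lagrange: d/dx(y') − (−11) = 0, i.e. y'' + 11 = 0, so
    y(x) = −(11/2) x^2 + C1 x + C2.
Fixed left endpoint y(0) = 1 ⇒ C2 = 1.
The right endpoint x = 3 is free, so the natural (transversality) condition is ∂L/∂y' |_{x=3} = 0, i.e. y'(3) = 0.
Compute y'(x) = −11 x + C1, so y'(3) = −33 + C1 = 0 ⇒ C1 = 33.
Therefore the extremal is
    y(x) = −(11/2) x^2 + 33 x + 1.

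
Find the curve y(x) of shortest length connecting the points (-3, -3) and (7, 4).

Arc-length functional: J[y] = ∫ sqrt(1 + (y')^2) dx.
Lagrangian L = sqrt(1 + (y')^2) has no explicit y dependence, so ∂L/∂y = 0 and the Euler-Lagrange equation gives
    d/dx( y' / sqrt(1 + (y')^2) ) = 0  ⇒  y' / sqrt(1 + (y')^2) = const.
Hence y' is constant, so y(x) is affine.
Fitting the endpoints (-3, -3) and (7, 4):
    slope m = (4 − (-3)) / (7 − (-3)) = 7/10,
    intercept c = (-3) − m·(-3) = -9/10.
Extremal: y(x) = (7/10) x - 9/10.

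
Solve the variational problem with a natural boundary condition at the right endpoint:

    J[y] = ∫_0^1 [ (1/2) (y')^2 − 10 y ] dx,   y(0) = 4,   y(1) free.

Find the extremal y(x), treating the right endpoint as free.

The Lagrangian L = (1/2) (y')^2 − 10 y gives
    ∂L/∂y = −10,   ∂L/∂y' = y'.
Euler-Lagrange: d/dx(y') − (−10) = 0, i.e. y'' + 10 = 0, so
    y(x) = −(10/2) x^2 + C1 x + C2.
Fixed left endpoint y(0) = 4 ⇒ C2 = 4.
The right endpoint x = 1 is free, so the natural (transversality) condition is ∂L/∂y' |_{x=1} = 0, i.e. y'(1) = 0.
Compute y'(x) = −10 x + C1, so y'(1) = −10 + C1 = 0 ⇒ C1 = 10.
Therefore the extremal is
    y(x) = −5 x^2 + 10 x + 4.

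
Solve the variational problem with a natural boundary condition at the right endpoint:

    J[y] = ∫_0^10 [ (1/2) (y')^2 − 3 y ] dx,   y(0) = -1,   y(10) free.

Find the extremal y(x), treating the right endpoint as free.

The Lagrangian L = (1/2) (y')^2 − 3 y gives
    ∂L/∂y = −3,   ∂L/∂y' = y'.
Euler-Lagrange: d/dx(y') − (−3) = 0, i.e. y'' + 3 = 0, so
    y(x) = −(3/2) x^2 + C1 x + C2.
Fixed left endpoint y(0) = -1 ⇒ C2 = -1.
The right endpoint x = 10 is free, so the natural (transversality) condition is ∂L/∂y' |_{x=10} = 0, i.e. y'(10) = 0.
Compute y'(x) = −3 x + C1, so y'(10) = −30 + C1 = 0 ⇒ C1 = 30.
Therefore the extremal is
    y(x) = −(3/2) x^2 + 30 x − 1.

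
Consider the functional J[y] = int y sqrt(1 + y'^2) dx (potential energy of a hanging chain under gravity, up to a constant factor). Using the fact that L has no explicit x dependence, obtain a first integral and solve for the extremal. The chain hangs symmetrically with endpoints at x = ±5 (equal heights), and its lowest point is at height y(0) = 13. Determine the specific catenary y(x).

The Lagrangian L(y, y') = y sqrt(1 + y'^2) has no explicit x dependence, so the Beltrami identity applies:
    L − y' ∂L/∂y' = C.
Compute ∂L/∂y' = y · y' / sqrt(1 + y'^2). Then
    L − y' ∂L/∂y'
    = y sqrt(1 + y'^2) − y · y'^2 / sqrt(1 + y'^2)
    = y (1 + y'^2 − y'^2) / sqrt(1 + y'^2)
    = y / sqrt(1 + y'^2) = C.
Squaring gives y^2 = C^2 (1 + y'^2), i.e.
    y'^2 = y^2 / C^2 − 1.
Separating variables,
    dy / sqrt(y^2 − C^2) = dx / C,
and integrating gives arccosh(y / C) = (x − a)/C, so
    y(x) = C cosh((x − a)/C),
the catenary. The constants C and a are fixed by the two endpoint conditions (and, for the hanging-chain problem, the length constraint selects C).
Now fit the given data. The endpoints x = ±5 are symmetric at equal height, so the catenary is even about its minimum: a = 0 and y(x) = C cosh(x/C). The lowest point is y(0) = C cosh(0) = C, and we are told y(0) = 13, so C = 13. Therefore
    y(x) = 13 cosh(x/13),
and at the endpoints
    y(±5) = 13 cosh(5/13).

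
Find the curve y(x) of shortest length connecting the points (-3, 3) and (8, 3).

Arc-length functional: J[y] = ∫ sqrt(1 + (y')^2) dx.
Lagrangian L = sqrt(1 + (y')^2) has no explicit y dependence, so ∂L/∂y = 0 and the Euler-Lagrange equation gives
    d/dx( y' / sqrt(1 + (y')^2) ) = 0  ⇒  y' / sqrt(1 + (y')^2) = const.
Hence y' is constant, so y(x) is affine.
Fitting the endpoints (-3, 3) and (8, 3):
    slope m = (3 − 3) / (8 − (-3)) = 0,
    intercept c = 3 − m·(-3) = 3.
Extremal: y(x) = 3.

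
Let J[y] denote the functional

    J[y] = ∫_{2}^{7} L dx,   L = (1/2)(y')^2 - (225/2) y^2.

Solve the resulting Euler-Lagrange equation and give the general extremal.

The Lagrangian is L = (1/2)(y')^2 - (225/2) y^2.
∂L/∂y = -225y.
∂L/∂y' = y'.
The Euler-Lagrange equation d/dx(∂L/∂y') − ∂L/∂y = 0 becomes:
    y'' + 225 y = 0
General solution: y(x) = A sin(15x) + B cos(15x), where A and B are arbitrary constants fixed by the endpoint conditions.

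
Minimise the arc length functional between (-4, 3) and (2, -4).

Arc-length functional: J[y] = ∫ sqrt(1 + (y')^2) dx.
Lagrangian L = sqrt(1 + (y')^2) has no explicit y dependence, so ∂L/∂y = 0 and the Euler-Lagrange equation gives
    d/dx( y' / sqrt(1 + (y')^2) ) = 0  ⇒  y' / sqrt(1 + (y')^2) = const.
Hence y' is constant, so y(x) is affine.
Fitting the endpoints (-4, 3) and (2, -4):
    slope m = ((-4) − 3) / (2 − (-4)) = -7/6,
    intercept c = 3 − m·(-4) = -5/3.
Extremal: y(x) = (-7/6) x - 5/3.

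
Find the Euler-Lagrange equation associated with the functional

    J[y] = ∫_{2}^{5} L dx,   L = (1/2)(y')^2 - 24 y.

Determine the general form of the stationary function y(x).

The Lagrangian is L = (1/2)(y')^2 - 24 y.
∂L/∂y = -24.
∂L/∂y' = y'.
The Euler-Lagrange equation d/dx(∂L/∂y') − ∂L/∂y = 0 becomes:
    y'' + 24 = 0
General solution: y(x) = -12 x^2 + A x + B, where A and B are arbitrary constants fixed by the endpoint conditions.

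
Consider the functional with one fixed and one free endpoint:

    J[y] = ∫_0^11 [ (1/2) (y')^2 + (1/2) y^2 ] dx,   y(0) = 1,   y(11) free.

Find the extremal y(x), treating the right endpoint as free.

The Lagrangian L = (1/2) (y')^2 + (1/2) y^2 gives
    ∂L/∂y = 1 y,   ∂L/∂y' = y'.
Euler-Lagrange: y'' − y = 0.
With k = 1, the general solution is
    y(x) = A cosh(x) + B sinh(x).
Fixed left endpoint y(0) = 1 ⇒ A = 1.
The right endpoint x = 11 is free, so the natural (transversality) condition is ∂L/∂y' |_{x=11} = 0, i.e. y'(11) = 0.
Compute y'(x) = A k sinh(k x) + B k cosh(k x), so
    y'(11) = A k sinh(k·11) + B k cosh(k·11) = 0
    ⇒ B = −A tanh(k·11) = − tanh(1·11).
Therefore the extremal is
    y(x) = cosh(1 x) − tanh(1·11) sinh(1 x).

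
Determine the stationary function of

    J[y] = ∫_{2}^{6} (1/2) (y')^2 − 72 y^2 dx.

The Lagrangian is L = (1/2) (y')^2 − 72 y^2.
Compute ∂L/∂y = -144y, ∂L/∂y' = y'.
The Euler-Lagrange equation d/dx(∂L/∂y') − ∂L/∂y = 0 reduces to
    y'' + 144 y = 0.
Its general solution is
    y(x) = A sin(12x) + B cos(12x),
with A, B fixed by the endpoint conditions.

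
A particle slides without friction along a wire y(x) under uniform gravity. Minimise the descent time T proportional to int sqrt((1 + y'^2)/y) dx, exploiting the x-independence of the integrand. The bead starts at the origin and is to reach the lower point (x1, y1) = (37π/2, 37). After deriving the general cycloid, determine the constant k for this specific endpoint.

The Lagrangian L = sqrt((1 + y'^2) / y) has no explicit x dependence, so the Beltrami identity applies:
    L − y' ∂L/∂y' = C.
Compute ∂L/∂y' = y' / sqrt(y (1 + y'^2)).
Substitute:
    sqrt((1 + y'^2)/y) − y'·y' / sqrt(y (1 + y'^2))
    = (1 + y'^2) / sqrt(y (1 + y'^2)) − y'^2 / sqrt(y (1 + y'^2))
    = 1 / sqrt(y (1 + y'^2)) = C.
Squaring and rearranging gives the first integral
    y (1 + y'^2) = 1/C^2 =: k   (constant).
Solving this first-order ODE by the substitution
    y = (k/2)(1 − cos θ)
yields the cycloid parameterisation
    x(θ) = (k/2)(θ − sin θ),   y(θ) = (k/2)(1 − cos θ).
The constant k is fixed by the endpoint condition.
Now fit the given lower endpoint (x1, y1) = (37π/2, 37). At the bottom of the first arch (θ = π), the parametric equations give
    y(π) = (k/2)(1 − cos π) = k,
    x(π) = (k/2)(π − sin π) = kπ/2.
Matching y(π) = 37 gives k = 37, consistent with x(π) = 37π/2. Therefore the specific cycloid is
    x(θ) = (37/2)(θ − sin θ),   y(θ) = (37/2)(1 − cos θ).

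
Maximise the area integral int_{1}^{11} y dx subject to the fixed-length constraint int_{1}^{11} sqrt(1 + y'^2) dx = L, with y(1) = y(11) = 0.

Set up the augmented Lagrangian using a multiplier λ for the length constraint:
    F(y, y') = y − λ sqrt(1 + y'^2).
F has no explicit x dependence, so the Beltrami identity yields a first integral
    F − y' ∂F/∂y' = C.
Compute ∂F/∂y' = −λ y' / sqrt(1 + y'^2). Then
    y − λ sqrt(1 + y'^2) + λ y'^2 / sqrt(1 + y'^2) = C
    ⇒  y − λ / sqrt(1 + y'^2) = C.
Solving for y' and integrating gives
    (x − a)^2 + (y − b)^2 = λ^2,
a circular arc of radius λ. The constants a, b are determined by the endpoint conditions y(1) = y(11) = 0, and λ is fixed implicitly by the length constraint
    ∫_{1}^{11} sqrt(1 + y'^2) dx = L.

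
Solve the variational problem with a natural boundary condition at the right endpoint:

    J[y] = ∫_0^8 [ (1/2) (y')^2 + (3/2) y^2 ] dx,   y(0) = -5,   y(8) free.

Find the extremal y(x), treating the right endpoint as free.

The Lagrangian L = (1/2) (y')^2 + (3/2) y^2 gives
    ∂L/∂y = 3 y,   ∂L/∂y' = y'.
Euler-Lagrange: y'' − 3 y = 0.
With k = sqrt(3), the general solution is
    y(x) = A cosh(sqrt(3) x) + B sinh(sqrt(3) x).
Fixed left endpoint y(0) = -5 ⇒ A = -5.
The right endpoint x = 8 is free, so the natural (transversality) condition is ∂L/∂y' |_{x=8} = 0, i.e. y'(8) = 0.
Compute y'(x) = A k sinh(k x) + B k cosh(k x), so
    y'(8) = A k sinh(k·8) + B k cosh(k·8) = 0
    ⇒ B = −A tanh(k·8) = 5 tanh(sqrt(3)·8).
Therefore the extremal is
    y(x) = −5 cosh(sqrt(3) x) + 5 tanh(sqrt(3)·8) sinh(sqrt(3) x).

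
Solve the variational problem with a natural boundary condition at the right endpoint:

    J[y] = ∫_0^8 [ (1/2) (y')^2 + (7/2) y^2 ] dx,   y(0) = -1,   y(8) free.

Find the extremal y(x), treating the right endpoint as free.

The Lagrangian L = (1/2) (y')^2 + (7/2) y^2 gives
    ∂L/∂y = 7 y,   ∂L/∂y' = y'.
Euler-Lagrange: y'' − 7 y = 0.
With k = sqrt(7), the general solution is
    y(x) = A cosh(sqrt(7) x) + B sinh(sqrt(7) x).
Fixed left endpoint y(0) = -1 ⇒ A = -1.
The right endpoint x = 8 is free, so the natural (transversality) condition is ∂L/∂y' |_{x=8} = 0, i.e. y'(8) = 0.
Compute y'(x) = A k sinh(k x) + B k cosh(k x), so
    y'(8) = A k sinh(k·8) + B k cosh(k·8) = 0
    ⇒ B = −A tanh(k·8) = tanh(sqrt(7)·8).
Therefore the extremal is
    y(x) = −cosh(sqrt(7) x) + tanh(sqrt(7)·8) sinh(sqrt(7) x).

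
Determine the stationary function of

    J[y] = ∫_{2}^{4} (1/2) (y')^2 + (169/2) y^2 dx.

The Lagrangian is L = (1/2) (y')^2 + (169/2) y^2.
Compute ∂L/∂y = 169y, ∂L/∂y' = y'.
The Euler-Lagrange equation d/dx(∂L/∂y') − ∂L/∂y = 0 reduces to
    y'' − 169 y = 0.
Its general solution is
    y(x) = A e^(13x) + B e^(−13x),
with A, B fixed by the endpoint conditions.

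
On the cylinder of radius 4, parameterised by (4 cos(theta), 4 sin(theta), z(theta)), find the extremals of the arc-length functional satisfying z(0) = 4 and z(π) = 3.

Parameterise the cylinder of radius R = 4 as
    r(θ) = (4 cos θ, 4 sin θ, z(θ)).
The arc-length element is
    ds = sqrt(16 + (dz/dθ)^2) dθ,
so the Lagrangian is L = sqrt(16 + z'^2).
L depends on z' only, not on z or θ, so ∂L/∂z = 0 and
    ∂L/∂z' = z' / sqrt(16 + z'^2).
The Euler-Lagrange equation gives
    d/dθ( z' / sqrt(16 + z'^2) ) = 0,
so z' is constant. Integrating once:
    z(θ) = a θ + b,
a helix on the cylinder (a straight line when the cylinder is unrolled). The constants a, b are determined by the endpoint conditions.
With endpoint conditions z(0) = 4 and z(π) = 3: from z(0) = b we get b = 4, and a·π + 4 = 3 gives a = -1/π, so
    z(θ) = (-1/π) θ + 4.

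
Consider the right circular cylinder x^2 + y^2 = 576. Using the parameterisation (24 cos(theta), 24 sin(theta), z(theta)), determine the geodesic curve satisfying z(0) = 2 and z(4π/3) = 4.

Parameterise the cylinder of radius R = 24 as
    r(θ) = (24 cos θ, 24 sin θ, z(θ)).
The arc-length element is
    ds = sqrt(576 + (dz/dθ)^2) dθ,
so the Lagrangian is L = sqrt(576 + z'^2).
L depends on z' only, not on z or θ, so ∂L/∂z = 0 and
    ∂L/∂z' = z' / sqrt(576 + z'^2).
The Euler-Lagrange equation gives
    d/dθ( z' / sqrt(576 + z'^2) ) = 0,
so z' is constant. Integrating once:
    z(θ) = a θ + b,
a helix on the cylinder (a straight line when the cylinder is unrolled). The constants a, b are determined by the endpoint conditions.
With endpoint conditions z(0) = 2 and z(4π/3) = 4: from z(0) = b we get b = 2, and a·4π/3 + 2 = 4 gives a = 3/(2π), so
    z(θ) = (3/(2π)) θ + 2.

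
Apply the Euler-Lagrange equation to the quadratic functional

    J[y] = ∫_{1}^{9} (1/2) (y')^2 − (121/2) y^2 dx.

The Lagrangian is L = (1/2) (y')^2 − (121/2) y^2.
Compute ∂L/∂y = -121y, ∂L/∂y' = y'.
The Euler-Lagrange equation d/dx(∂L/∂y') − ∂L/∂y = 0 reduces to
    y'' + 121 y = 0.
Its general solution is
    y(x) = A sin(11x) + B cos(11x),
with A, B fixed by the endpoint conditions.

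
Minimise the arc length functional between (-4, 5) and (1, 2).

Arc-length functional: J[y] = ∫ sqrt(1 + (y')^2) dx.
Lagrangian L = sqrt(1 + (y')^2) has no explicit y dependence, so ∂L/∂y = 0 and the Euler-Lagrange equation gives
    d/dx( y' / sqrt(1 + (y')^2) ) = 0  ⇒  y' / sqrt(1 + (y')^2) = const.
Hence y' is constant, so y(x) is affine.
Fitting the endpoints (-4, 5) and (1, 2):
    slope m = (2 − 5) / (1 − (-4)) = -3/5,
    intercept c = 5 − m·(-4) = 13/5.
Extremal: y(x) = (-3/5) x + 13/5.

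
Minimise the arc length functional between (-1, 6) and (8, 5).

Arc-length functional: J[y] = ∫ sqrt(1 + (y')^2) dx.
Lagrangian L = sqrt(1 + (y')^2) has no explicit y dependence, so ∂L/∂y = 0 and the Euler-Lagrange equation gives
    d/dx( y' / sqrt(1 + (y')^2) ) = 0  ⇒  y' / sqrt(1 + (y')^2) = const.
Hence y' is constant, so y(x) is affine.
Fitting the endpoints (-1, 6) and (8, 5):
    slope m = (5 − 6) / (8 − (-1)) = -1/9,
    intercept c = 6 − m·(-1) = 53/9.
Extremal: y(x) = (-1/9) x + 53/9.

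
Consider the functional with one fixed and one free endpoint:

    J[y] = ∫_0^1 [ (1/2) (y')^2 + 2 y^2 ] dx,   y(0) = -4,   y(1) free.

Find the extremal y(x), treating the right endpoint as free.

The Lagrangian L = (1/2) (y')^2 + 2 y^2 gives
    ∂L/∂y = 4 y,   ∂L/∂y' = y'.
Euler-Lagrange: y'' − 4 y = 0.
With k = 2, the general solution is
    y(x) = A cosh(2 x) + B sinh(2 x).
Fixed left endpoint y(0) = -4 ⇒ A = -4.
The right endpoint x = 1 is free, so the natural (transversality) condition is ∂L/∂y' |_{x=1} = 0, i.e. y'(1) = 0.
Compute y'(x) = A k sinh(k x) + B k cosh(k x), so
    y'(1) = A k sinh(k·1) + B k cosh(k·1) = 0
    ⇒ B = −A tanh(k·1) = 4 tanh(2·1).
Therefore the extremal is
    y(x) = −4 cosh(2 x) + 4 tanh(2·1) sinh(2 x).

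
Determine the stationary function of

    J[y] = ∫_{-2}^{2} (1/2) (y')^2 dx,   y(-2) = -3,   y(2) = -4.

The Lagrangian is L = (1/2) (y')^2.
Compute ∂L/∂y = 0, ∂L/∂y' = y'.
The Euler-Lagrange equation d/dx(∂L/∂y') − ∂L/∂y = 0 reduces to
    y'' = 0.
Its general solution is
    y(x) = A x + B,
with A, B fixed by the endpoint conditions.
Applying the endpoint conditions y(-2) = -3 and y(2) = -4: solve A·-2 + B = -3 and A·2 + B = -4. Subtracting gives A(2 − -2) = -4 − -3, so A = -1/4, and B = -3 − A·-2 = -7/2. Therefore
    y(x) = (-1/4) x - 7/2.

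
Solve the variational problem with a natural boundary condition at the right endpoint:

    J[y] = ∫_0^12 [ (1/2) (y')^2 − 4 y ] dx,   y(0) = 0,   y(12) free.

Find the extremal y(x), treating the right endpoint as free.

The Lagrangian L = (1/2) (y')^2 − 4 y gives
    ∂L/∂y = −4,   ∂L/∂y' = y'.
Euler-Lagrange: d/dx(y') − (−4) = 0, i.e. y'' + 4 = 0, so
    y(x) = −(4/2) x^2 + C1 x + C2.
Fixed left endpoint y(0) = 0 ⇒ C2 = 0.
The right endpoint x = 12 is free, so the natural (transversality) condition is ∂L/∂y' |_{x=12} = 0, i.e. y'(12) = 0.
Compute y'(x) = −4 x + C1, so y'(12) = −48 + C1 = 0 ⇒ C1 = 48.
Therefore the extremal is
    y(x) = −2 x^2 + 48 x.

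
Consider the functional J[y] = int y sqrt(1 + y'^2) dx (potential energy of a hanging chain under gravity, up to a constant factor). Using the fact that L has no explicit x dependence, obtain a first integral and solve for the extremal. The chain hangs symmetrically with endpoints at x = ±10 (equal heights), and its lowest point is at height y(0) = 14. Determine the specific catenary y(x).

The Lagrangian L(y, y') = y sqrt(1 + y'^2) has no explicit x dependence, so the Beltrami identity applies:
    L − y' ∂L/∂y' = C.
Compute ∂L/∂y' = y · y' / sqrt(1 + y'^2). Then
    L − y' ∂L/∂y'
    = y sqrt(1 + y'^2) − y · y'^2 / sqrt(1 + y'^2)
    = y (1 + y'^2 − y'^2) / sqrt(1 + y'^2)
    = y / sqrt(1 + y'^2) = C.
Squaring gives y^2 = C^2 (1 + y'^2), i.e.
    y'^2 = y^2 / C^2 − 1.
Separating variables,
    dy / sqrt(y^2 − C^2) = dx / C,
and integrating gives arccosh(y / C) = (x − a)/C, so
    y(x) = C cosh((x − a)/C),
the catenary. The constants C and a are fixed by the two endpoint conditions (and, for the hanging-chain problem, the length constraint selects C).
Now fit the given data. The endpoints x = ±10 are symmetric at equal height, so the catenary is even about its minimum: a = 0 and y(x) = C cosh(x/C). The lowest point is y(0) = C cosh(0) = C, and we are told y(0) = 14, so C = 14. Therefore
    y(x) = 14 cosh(x/14),
and at the endpoints
    y(±10) = 14 cosh(10/14).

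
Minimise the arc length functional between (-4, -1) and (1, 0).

Arc-length functional: J[y] = ∫ sqrt(1 + (y')^2) dx.
Lagrangian L = sqrt(1 + (y')^2) has no explicit y dependence, so ∂L/∂y = 0 and the Euler-Lagrange equation gives
    d/dx( y' / sqrt(1 + (y')^2) ) = 0  ⇒  y' / sqrt(1 + (y')^2) = const.
Hence y' is constant, so y(x) is affine.
Fitting the endpoints (-4, -1) and (1, 0):
    slope m = (0 − (-1)) / (1 − (-4)) = 1/5,
    intercept c = (-1) − m·(-4) = -1/5.
Extremal: y(x) = (1/5) x - 1/5.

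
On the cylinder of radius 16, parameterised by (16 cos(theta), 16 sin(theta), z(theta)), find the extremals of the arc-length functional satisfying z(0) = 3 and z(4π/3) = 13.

Parameterise the cylinder of radius R = 16 as
    r(θ) = (16 cos θ, 16 sin θ, z(θ)).
The arc-length element is
    ds = sqrt(256 + (dz/dθ)^2) dθ,
so the Lagrangian is L = sqrt(256 + z'^2).
L depends on z' only, not on z or θ, so ∂L/∂z = 0 and
    ∂L/∂z' = z' / sqrt(256 + z'^2).
The Euler-Lagrange equation gives
    d/dθ( z' / sqrt(256 + z'^2) ) = 0,
so z' is constant. Integrating once:
    z(θ) = a θ + b,
a helix on the cylinder (a straight line when the cylinder is unrolled). The constants a, b are determined by the endpoint conditions.
With endpoint conditions z(0) = 3 and z(4π/3) = 13: from z(0) = b we get b = 3, and a·4π/3 + 3 = 13 gives a = 15/(2π), so
    z(θ) = (15/(2π)) θ + 3.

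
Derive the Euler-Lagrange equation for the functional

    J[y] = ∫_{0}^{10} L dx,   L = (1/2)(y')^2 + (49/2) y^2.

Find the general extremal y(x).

The Lagrangian is L = (1/2)(y')^2 + (49/2) y^2.
∂L/∂y = 49y.
∂L/∂y' = y'.
The Euler-Lagrange equation d/dx(∂L/∂y') − ∂L/∂y = 0 becomes:
    y'' - 49 y = 0
General solution: y(x) = A e^(7x) + B e^(-7x), where A and B are arbitrary constants fixed by the endpoint conditions.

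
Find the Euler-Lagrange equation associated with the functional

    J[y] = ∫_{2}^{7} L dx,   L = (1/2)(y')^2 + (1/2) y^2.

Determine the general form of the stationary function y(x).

The Lagrangian is L = (1/2)(y')^2 + (1/2) y^2.
∂L/∂y = y.
∂L/∂y' = y'.
The Euler-Lagrange equation d/dx(∂L/∂y') − ∂L/∂y = 0 becomes:
    y'' - y = 0
General solution: y(x) = A e^x + B e^(-x), where A and B are arbitrary constants fixed by the endpoint conditions.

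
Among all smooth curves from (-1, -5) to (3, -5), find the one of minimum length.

Arc-length functional: J[y] = ∫ sqrt(1 + (y')^2) dx.
Lagrangian L = sqrt(1 + (y')^2) has no explicit y dependence, so ∂L/∂y = 0 and the Euler-Lagrange equation gives
    d/dx( y' / sqrt(1 + (y')^2) ) = 0  ⇒  y' / sqrt(1 + (y')^2) = const.
Hence y' is constant, so y(x) is affine.
Fitting the endpoints (-1, -5) and (3, -5):
    slope m = ((-5) − (-5)) / (3 − (-1)) = 0,
    intercept c = (-5) − m·(-1) = -5.
Extremal: y(x) = -5.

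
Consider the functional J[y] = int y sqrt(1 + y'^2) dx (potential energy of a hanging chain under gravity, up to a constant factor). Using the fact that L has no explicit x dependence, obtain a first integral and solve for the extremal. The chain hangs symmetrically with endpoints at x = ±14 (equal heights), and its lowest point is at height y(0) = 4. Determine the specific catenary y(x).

The Lagrangian L(y, y') = y sqrt(1 + y'^2) has no explicit x dependence, so the Beltrami identity applies:
    L − y' ∂L/∂y' = C.
Compute ∂L/∂y' = y · y' / sqrt(1 + y'^2). Then
    L − y' ∂L/∂y'
    = y sqrt(1 + y'^2) − y · y'^2 / sqrt(1 + y'^2)
    = y (1 + y'^2 − y'^2) / sqrt(1 + y'^2)
    = y / sqrt(1 + y'^2) = C.
Squaring gives y^2 = C^2 (1 + y'^2), i.e.
    y'^2 = y^2 / C^2 − 1.
Separating variables,
    dy / sqrt(y^2 − C^2) = dx / C,
and integrating gives arccosh(y / C) = (x − a)/C, so
    y(x) = C cosh((x − a)/C),
the catenary. The constants C and a are fixed by the two endpoint conditions (and, for the hanging-chain problem, the length constraint selects C).
Now fit the given data. The endpoints x = ±14 are symmetric at equal height, so the catenary is even about its minimum: a = 0 and y(x) = C cosh(x/C). The lowest point is y(0) = C cosh(0) = C, and we are told y(0) = 4, so C = 4. Therefore
    y(x) = 4 cosh(x/4),
and at the endpoints
    y(±14) = 4 cosh(14/4).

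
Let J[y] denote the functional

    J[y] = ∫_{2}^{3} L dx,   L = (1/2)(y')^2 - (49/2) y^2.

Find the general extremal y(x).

The Lagrangian is L = (1/2)(y')^2 - (49/2) y^2.
∂L/∂y = -49y.
∂L/∂y' = y'.
The Euler-Lagrange equation d/dx(∂L/∂y') − ∂L/∂y = 0 becomes:
    y'' + 49 y = 0
General solution: y(x) = A sin(7x) + B cos(7x), where A and B are arbitrary constants fixed by the endpoint conditions.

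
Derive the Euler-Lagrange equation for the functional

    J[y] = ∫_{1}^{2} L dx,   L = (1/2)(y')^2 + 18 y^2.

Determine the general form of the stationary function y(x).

The Lagrangian is L = (1/2)(y')^2 + 18 y^2.
∂L/∂y = 36y.
∂L/∂y' = y'.
The Euler-Lagrange equation d/dx(∂L/∂y') − ∂L/∂y = 0 becomes:
    y'' - 36 y = 0
General solution: y(x) = A e^(6x) + B e^(-6x), where A and B are arbitrary constants fixed by the endpoint conditions.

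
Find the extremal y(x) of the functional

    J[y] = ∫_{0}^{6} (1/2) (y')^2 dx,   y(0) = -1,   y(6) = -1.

The Lagrangian is L = (1/2) (y')^2.
Compute ∂L/∂y = 0, ∂L/∂y' = y'.
The Euler-Lagrange equation d/dx(∂L/∂y') − ∂L/∂y = 0 reduces to
    y'' = 0.
Its general solution is
    y(x) = A x + B,
with A, B fixed by the endpoint conditions.
Applying the endpoint conditions y(0) = -1 and y(6) = -1: solve A·0 + B = -1 and A·6 + B = -1. Subtracting gives A(6 − 0) = -1 − -1, so A = 0, and B = -1 − A·0 = -1. Therefore
    y(x) = -1.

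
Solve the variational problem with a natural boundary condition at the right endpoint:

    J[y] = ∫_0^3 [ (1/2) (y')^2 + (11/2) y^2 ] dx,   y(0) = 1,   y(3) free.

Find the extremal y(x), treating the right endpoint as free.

The Lagrangian L = (1/2) (y')^2 + (11/2) y^2 gives
    ∂L/∂y = 11 y,   ∂L/∂y' = y'.
Euler-Lagrange: y'' − 11 y = 0.
With k = sqrt(11), the general solution is
    y(x) = A cosh(sqrt(11) x) + B sinh(sqrt(11) x).
Fixed left endpoint y(0) = 1 ⇒ A = 1.
The right endpoint x = 3 is free, so the natural (transversality) condition is ∂L/∂y' |_{x=3} = 0, i.e. y'(3) = 0.
Compute y'(x) = A k sinh(k x) + B k cosh(k x), so
    y'(3) = A k sinh(k·3) + B k cosh(k·3) = 0
    ⇒ B = −A tanh(k·3) = − tanh(sqrt(11)·3).
Therefore the extremal is
    y(x) = cosh(sqrt(11) x) − tanh(sqrt(11)·3) sinh(sqrt(11) x).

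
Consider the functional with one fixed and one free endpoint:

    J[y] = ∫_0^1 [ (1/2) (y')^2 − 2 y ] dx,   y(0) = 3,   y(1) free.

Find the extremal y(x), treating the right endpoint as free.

The Lagrangian L = (1/2) (y')^2 − 2 y gives
    ∂L/∂y = −2,   ∂L/∂y' = y'.
Euler-Lagrange: d/dx(y') − (−2) = 0, i.e. y'' + 2 = 0, so
    y(x) = −(2/2) x^2 + C1 x + C2.
Fixed left endpoint y(0) = 3 ⇒ C2 = 3.
The right endpoint x = 1 is free, so the natural (transversality) condition is ∂L/∂y' |_{x=1} = 0, i.e. y'(1) = 0.
Compute y'(x) = −2 x + C1, so y'(1) = −2 + C1 = 0 ⇒ C1 = 2.
Therefore the extremal is
    y(x) = −x^2 + 2 x + 3.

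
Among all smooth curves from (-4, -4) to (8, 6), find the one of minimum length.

Arc-length functional: J[y] = ∫ sqrt(1 + (y')^2) dx.
Lagrangian L = sqrt(1 + (y')^2) has no explicit y dependence, so ∂L/∂y = 0 and the Euler-Lagrange equation gives
    d/dx( y' / sqrt(1 + (y')^2) ) = 0  ⇒  y' / sqrt(1 + (y')^2) = const.
Hence y' is constant, so y(x) is affine.
Fitting the endpoints (-4, -4) and (8, 6):
    slope m = (6 − (-4)) / (8 − (-4)) = 5/6,
    intercept c = (-4) − m·(-4) = -2/3.
Extremal: y(x) = (5/6) x - 2/3.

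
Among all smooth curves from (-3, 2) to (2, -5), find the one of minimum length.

Arc-length functional: J[y] = ∫ sqrt(1 + (y')^2) dx.
Lagrangian L = sqrt(1 + (y')^2) has no explicit y dependence, so ∂L/∂y = 0 and the Euler-Lagrange equation gives
    d/dx( y' / sqrt(1 + (y')^2) ) = 0  ⇒  y' / sqrt(1 + (y')^2) = const.
Hence y' is constant, so y(x) is affine.
Fitting the endpoints (-3, 2) and (2, -5):
    slope m = ((-5) − 2) / (2 − (-3)) = -7/5,
    intercept c = 2 − m·(-3) = -11/5.
Extremal: y(x) = (-7/5) x - 11/5.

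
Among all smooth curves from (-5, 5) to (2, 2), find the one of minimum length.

Arc-length functional: J[y] = ∫ sqrt(1 + (y')^2) dx.
Lagrangian L = sqrt(1 + (y')^2) has no explicit y dependence, so ∂L/∂y = 0 and the Euler-Lagrange equation gives
    d/dx( y' / sqrt(1 + (y')^2) ) = 0  ⇒  y' / sqrt(1 + (y')^2) = const.
Hence y' is constant, so y(x) is affine.
Fitting the endpoints (-5, 5) and (2, 2):
    slope m = (2 − 5) / (2 − (-5)) = -3/7,
    intercept c = 5 − m·(-5) = 20/7.
Extremal: y(x) = (-3/7) x + 20/7.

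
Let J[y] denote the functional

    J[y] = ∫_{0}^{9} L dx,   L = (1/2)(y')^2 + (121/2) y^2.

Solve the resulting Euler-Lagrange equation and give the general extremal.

The Lagrangian is L = (1/2)(y')^2 + (121/2) y^2.
∂L/∂y = 121y.
∂L/∂y' = y'.
The Euler-Lagrange equation d/dx(∂L/∂y') − ∂L/∂y = 0 becomes:
    y'' - 121 y = 0
General solution: y(x) = A e^(11x) + B e^(-11x), where A and B are arbitrary constants fixed by the endpoint conditions.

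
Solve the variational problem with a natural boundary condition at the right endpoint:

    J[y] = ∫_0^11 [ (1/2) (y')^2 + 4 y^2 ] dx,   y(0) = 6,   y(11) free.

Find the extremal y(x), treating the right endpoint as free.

The Lagrangian L = (1/2) (y')^2 + 4 y^2 gives
    ∂L/∂y = 8 y,   ∂L/∂y' = y'.
Euler-Lagrange: y'' − 8 y = 0.
With k = sqrt(8), the general solution is
    y(x) = A cosh(sqrt(8) x) + B sinh(sqrt(8) x).
Fixed left endpoint y(0) = 6 ⇒ A = 6.
The right endpoint x = 11 is free, so the natural (transversality) condition is ∂L/∂y' |_{x=11} = 0, i.e. y'(11) = 0.
Compute y'(x) = A k sinh(k x) + B k cosh(k x), so
    y'(11) = A k sinh(k·11) + B k cosh(k·11) = 0
    ⇒ B = −A tanh(k·11) = − 6 tanh(sqrt(8)·11).
Therefore the extremal is
    y(x) = 6 cosh(sqrt(8) x) − 6 tanh(sqrt(8)·11) sinh(sqrt(8) x).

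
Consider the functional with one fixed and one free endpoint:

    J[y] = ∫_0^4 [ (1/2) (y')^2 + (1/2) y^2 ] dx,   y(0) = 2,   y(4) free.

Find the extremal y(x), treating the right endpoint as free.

The Lagrangian L = (1/2) (y')^2 + (1/2) y^2 gives
    ∂L/∂y = 1 y,   ∂L/∂y' = y'.
Euler-Lagrange: y'' − y = 0.
With k = 1, the general solution is
    y(x) = A cosh(x) + B sinh(x).
Fixed left endpoint y(0) = 2 ⇒ A = 2.
The right endpoint x = 4 is free, so the natural (transversality) condition is ∂L/∂y' |_{x=4} = 0, i.e. y'(4) = 0.
Compute y'(x) = A k sinh(k x) + B k cosh(k x), so
    y'(4) = A k sinh(k·4) + B k cosh(k·4) = 0
    ⇒ B = −A tanh(k·4) = − 2 tanh(1·4).
Therefore the extremal is
    y(x) = 2 cosh(1 x) − 2 tanh(1·4) sinh(1 x).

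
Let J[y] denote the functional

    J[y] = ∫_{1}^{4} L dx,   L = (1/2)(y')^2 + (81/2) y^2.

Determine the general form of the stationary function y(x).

The Lagrangian is L = (1/2)(y')^2 + (81/2) y^2.
∂L/∂y = 81y.
∂L/∂y' = y'.
The Euler-Lagrange equation d/dx(∂L/∂y') − ∂L/∂y = 0 becomes:
    y'' - 81 y = 0
General solution: y(x) = A e^(9x) + B e^(-9x), where A and B are arbitrary constants fixed by the endpoint conditions.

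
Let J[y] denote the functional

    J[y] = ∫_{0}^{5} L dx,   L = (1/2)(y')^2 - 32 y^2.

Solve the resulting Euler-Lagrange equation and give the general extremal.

The Lagrangian is L = (1/2)(y')^2 - 32 y^2.
∂L/∂y = -64y.
∂L/∂y' = y'.
The Euler-Lagrange equation d/dx(∂L/∂y') − ∂L/∂y = 0 becomes:
    y'' + 64 y = 0
General solution: y(x) = A sin(8x) + B cos(8x), where A and B are arbitrary constants fixed by the endpoint conditions.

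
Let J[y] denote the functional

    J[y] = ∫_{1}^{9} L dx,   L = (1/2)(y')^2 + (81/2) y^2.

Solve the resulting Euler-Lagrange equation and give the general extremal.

The Lagrangian is L = (1/2)(y')^2 + (81/2) y^2.
∂L/∂y = 81y.
∂L/∂y' = y'.
The Euler-Lagrange equation d/dx(∂L/∂y') − ∂L/∂y = 0 becomes:
    y'' - 81 y = 0
General solution: y(x) = A e^(9x) + B e^(-9x), where A and B are arbitrary constants fixed by the endpoint conditions.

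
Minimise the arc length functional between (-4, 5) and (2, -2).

Arc-length functional: J[y] = ∫ sqrt(1 + (y')^2) dx.
Lagrangian L = sqrt(1 + (y')^2) has no explicit y dependence, so ∂L/∂y = 0 and the Euler-Lagrange equation gives
    d/dx( y' / sqrt(1 + (y')^2) ) = 0  ⇒  y' / sqrt(1 + (y')^2) = const.
Hence y' is constant, so y(x) is affine.
Fitting the endpoints (-4, 5) and (2, -2):
    slope m = ((-2) − 5) / (2 − (-4)) = -7/6,
    intercept c = 5 − m·(-4) = 1/3.
Extremal: y(x) = (-7/6) x + 1/3.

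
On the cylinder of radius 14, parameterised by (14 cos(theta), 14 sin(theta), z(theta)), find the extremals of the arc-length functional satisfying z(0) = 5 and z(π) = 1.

Parameterise the cylinder of radius R = 14 as
    r(θ) = (14 cos θ, 14 sin θ, z(θ)).
The arc-length element is
    ds = sqrt(196 + (dz/dθ)^2) dθ,
so the Lagrangian is L = sqrt(196 + z'^2).
L depends on z' only, not on z or θ, so ∂L/∂z = 0 and
    ∂L/∂z' = z' / sqrt(196 + z'^2).
The Euler-Lagrange equation gives
    d/dθ( z' / sqrt(196 + z'^2) ) = 0,
so z' is constant. Integrating once:
    z(θ) = a θ + b,
a helix on the cylinder (a straight line when the cylinder is unrolled). The constants a, b are determined by the endpoint conditions.
With endpoint conditions z(0) = 5 and z(π) = 1: from z(0) = b we get b = 5, and a·π + 5 = 1 gives a = -4/π, so
    z(θ) = (-4/π) θ + 5.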